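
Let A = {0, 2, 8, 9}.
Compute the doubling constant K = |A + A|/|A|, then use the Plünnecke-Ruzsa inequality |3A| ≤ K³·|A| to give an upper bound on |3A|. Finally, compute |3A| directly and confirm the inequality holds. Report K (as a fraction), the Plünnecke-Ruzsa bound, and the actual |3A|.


|A| = 4.
Step 1: Compute A + A by enumerating all 16 pairs.
A + A = {0, 2, 4, 8, 9, 10, 11, 16, 17, 18}, so |A + A| = 10.
Step 2: Doubling constant K = |A + A|/|A| = 10/4 = 10/4 ≈ 2.5000.
Step 3: Plünnecke-Ruzsa gives |3A| ≤ K³·|A| = (2.5000)³ · 4 ≈ 62.5000.
Step 4: Compute 3A = A + A + A directly by enumerating all triples (a,b,c) ∈ A³; |3A| = 19.
Step 5: Check 19 ≤ 62.5000? Yes ✓.

K = 10/4, Plünnecke-Ruzsa bound K³|A| ≈ 62.5000, |3A| = 19, inequality holds.


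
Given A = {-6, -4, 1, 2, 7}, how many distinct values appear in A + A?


A + A = {a + a' : a, a' ∈ A}; |A| = 5.
General bounds: 2|A| - 1 ≤ |A + A| ≤ |A|(|A|+1)/2, i.e. 9 ≤ |A + A| ≤ 15.
Lower bound 2|A|-1 is attained iff A is an arithmetic progression.
Enumerate sums a + a' for a ≤ a' (symmetric, so this suffices):
a = -6: -6+-6=-12, -6+-4=-10, -6+1=-5, -6+2=-4, -6+7=1
a = -4: -4+-4=-8, -4+1=-3, -4+2=-2, -4+7=3
a = 1: 1+1=2, 1+2=3, 1+7=8
a = 2: 2+2=4, 2+7=9
a = 7: 7+7=14
Distinct sums: {-12, -10, -8, -5, -4, -3, -2, 1, 2, 3, 4, 8, 9, 14}
|A + A| = 14

|A + A| = 14


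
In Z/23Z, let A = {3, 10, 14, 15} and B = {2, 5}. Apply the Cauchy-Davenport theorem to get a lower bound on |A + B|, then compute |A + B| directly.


Cauchy-Davenport: |A + B| ≥ min(p, |A| + |B| - 1) for A, B nonempty in Z/pZ.
|A| = 4, |B| = 2, p = 23.
CD lower bound = min(23, 4 + 2 - 1) = min(23, 5) = 5.
Compute A + B mod 23 directly:
a = 3: 3+2=5, 3+5=8
a = 10: 10+2=12, 10+5=15
a = 14: 14+2=16, 14+5=19
a = 15: 15+2=17, 15+5=20
A + B = {5, 8, 12, 15, 16, 17, 19, 20}, so |A + B| = 8.
Verify: 8 ≥ 5? Yes ✓.

CD lower bound = 5, actual |A + B| = 8.


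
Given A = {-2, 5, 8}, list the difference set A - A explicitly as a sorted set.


A - A = {a - a' : a, a' ∈ A}.
Compute a - a' for each ordered pair (a, a'):
a = -2: -2--2=0, -2-5=-7, -2-8=-10
a = 5: 5--2=7, 5-5=0, 5-8=-3
a = 8: 8--2=10, 8-5=3, 8-8=0
Collecting distinct values (and noting 0 appears from a-a):
A - A = {-10, -7, -3, 0, 3, 7, 10}
|A - A| = 7

A - A = {-10, -7, -3, 0, 3, 7, 10}


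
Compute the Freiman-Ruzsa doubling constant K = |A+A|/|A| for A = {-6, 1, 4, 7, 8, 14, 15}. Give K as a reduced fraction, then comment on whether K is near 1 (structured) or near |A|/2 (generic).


|A| = 7.
Compute A + A by enumerating all 49 pairs.
A + A = {-12, -5, -2, 1, 2, 5, 8, 9, 11, 12, 14, 15, 16, 18, 19, 21, 22, 23, 28, 29, 30}, so |A + A| = 21.
K = |A + A| / |A| = 21/7 = 3/1 ≈ 3.0000.
Reference: AP of size 7 gives K = 13/7 ≈ 1.8571; a fully generic set of size 7 gives K ≈ 4.0000.

|A| = 7, |A + A| = 21, K = 21/7 = 3/1.


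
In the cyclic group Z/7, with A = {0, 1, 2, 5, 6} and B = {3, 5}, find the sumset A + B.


Work in Z/7Z: reduce every sum a + b modulo 7.
Enumerate all 10 pairs:
a = 0: 0+3=3, 0+5=5
a = 1: 1+3=4, 1+5=6
a = 2: 2+3=5, 2+5=0
a = 5: 5+3=1, 5+5=3
a = 6: 6+3=2, 6+5=4
Distinct residues collected: {0, 1, 2, 3, 4, 5, 6}
|A + B| = 7 (out of 7 total residues).

A + B = {0, 1, 2, 3, 4, 5, 6}


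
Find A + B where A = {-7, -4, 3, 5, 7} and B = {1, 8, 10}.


A + B = {a + b : a ∈ A, b ∈ B}.
Enumerate all |A|·|B| = 5·3 = 15 pairs (a, b) and collect distinct sums.
a = -7: -7+1=-6, -7+8=1, -7+10=3
a = -4: -4+1=-3, -4+8=4, -4+10=6
a = 3: 3+1=4, 3+8=11, 3+10=13
a = 5: 5+1=6, 5+8=13, 5+10=15
a = 7: 7+1=8, 7+8=15, 7+10=17
Collecting distinct sums: A + B = {-6, -3, 1, 3, 4, 6, 8, 11, 13, 15, 17}
|A + B| = 11

A + B = {-6, -3, 1, 3, 4, 6, 8, 11, 13, 15, 17}


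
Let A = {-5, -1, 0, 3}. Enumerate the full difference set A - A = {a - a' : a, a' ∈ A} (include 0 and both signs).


A - A = {a - a' : a, a' ∈ A}.
Compute a - a' for each ordered pair (a, a'):
a = -5: -5--5=0, -5--1=-4, -5-0=-5, -5-3=-8
a = -1: -1--5=4, -1--1=0, -1-0=-1, -1-3=-4
a = 0: 0--5=5, 0--1=1, 0-0=0, 0-3=-3
a = 3: 3--5=8, 3--1=4, 3-0=3, 3-3=0
Collecting distinct values (and noting 0 appears from a-a):
A - A = {-8, -5, -4, -3, -1, 0, 1, 3, 4, 5, 8}
|A - A| = 11

A - A = {-8, -5, -4, -3, -1, 0, 1, 3, 4, 5, 8}


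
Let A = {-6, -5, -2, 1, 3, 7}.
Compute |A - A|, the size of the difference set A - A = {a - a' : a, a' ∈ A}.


A - A = {a - a' : a, a' ∈ A}; |A| = 6.
Bounds: 2|A|-1 ≤ |A - A| ≤ |A|² - |A| + 1, i.e. 11 ≤ |A - A| ≤ 31.
Note: 0 ∈ A - A always (from a - a). The set is symmetric: if d ∈ A - A then -d ∈ A - A.
Enumerate nonzero differences d = a - a' with a > a' (then include -d):
Positive differences: {1, 2, 3, 4, 5, 6, 7, 8, 9, 12, 13}
Full difference set: {0} ∪ (positive diffs) ∪ (negative diffs).
|A - A| = 1 + 2·11 = 23 (matches direct enumeration: 23).

|A - A| = 23


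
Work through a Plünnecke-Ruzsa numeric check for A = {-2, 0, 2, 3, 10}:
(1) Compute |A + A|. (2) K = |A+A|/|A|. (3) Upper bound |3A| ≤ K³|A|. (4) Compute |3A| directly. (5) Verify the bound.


|A| = 5.
Step 1: Compute A + A by enumerating all 25 pairs.
A + A = {-4, -2, 0, 1, 2, 3, 4, 5, 6, 8, 10, 12, 13, 20}, so |A + A| = 14.
Step 2: Doubling constant K = |A + A|/|A| = 14/5 = 14/5 ≈ 2.8000.
Step 3: Plünnecke-Ruzsa gives |3A| ≤ K³·|A| = (2.8000)³ · 5 ≈ 109.7600.
Step 4: Compute 3A = A + A + A directly by enumerating all triples (a,b,c) ∈ A³; |3A| = 26.
Step 5: Check 26 ≤ 109.7600? Yes ✓.

K = 14/5, Plünnecke-Ruzsa bound K³|A| ≈ 109.7600, |3A| = 26, inequality holds.


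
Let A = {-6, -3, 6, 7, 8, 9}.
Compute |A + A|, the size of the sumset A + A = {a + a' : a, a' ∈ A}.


A + A = {a + a' : a, a' ∈ A}; |A| = 6.
General bounds: 2|A| - 1 ≤ |A + A| ≤ |A|(|A|+1)/2, i.e. 11 ≤ |A + A| ≤ 21.
Lower bound 2|A|-1 is attained iff A is an arithmetic progression.
Enumerate sums a + a' for a ≤ a' (symmetric, so this suffices):
a = -6: -6+-6=-12, -6+-3=-9, -6+6=0, -6+7=1, -6+8=2, -6+9=3
a = -3: -3+-3=-6, -3+6=3, -3+7=4, -3+8=5, -3+9=6
a = 6: 6+6=12, 6+7=13, 6+8=14, 6+9=15
a = 7: 7+7=14, 7+8=15, 7+9=16
a = 8: 8+8=16, 8+9=17
a = 9: 9+9=18
Distinct sums: {-12, -9, -6, 0, 1, 2, 3, 4, 5, 6, 12, 13, 14, 15, 16, 17, 18}
|A + A| = 17

|A + A| = 17


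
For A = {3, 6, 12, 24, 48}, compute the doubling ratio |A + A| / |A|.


|A| = 5.
Compute A + A by enumerating all 25 pairs.
A + A = {6, 9, 12, 15, 18, 24, 27, 30, 36, 48, 51, 54, 60, 72, 96}, so |A + A| = 15.
K = |A + A| / |A| = 15/5 = 3/1 ≈ 3.0000.
Reference: AP of size 5 gives K = 9/5 ≈ 1.8000; a fully generic set of size 5 gives K ≈ 3.0000.

|A| = 5, |A + A| = 15, K = 15/5 = 3/1.


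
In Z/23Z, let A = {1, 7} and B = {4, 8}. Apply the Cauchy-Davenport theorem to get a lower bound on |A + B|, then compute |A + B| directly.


Cauchy-Davenport: |A + B| ≥ min(p, |A| + |B| - 1) for A, B nonempty in Z/pZ.
|A| = 2, |B| = 2, p = 23.
CD lower bound = min(23, 2 + 2 - 1) = min(23, 3) = 3.
Compute A + B mod 23 directly:
a = 1: 1+4=5, 1+8=9
a = 7: 7+4=11, 7+8=15
A + B = {5, 9, 11, 15}, so |A + B| = 4.
Verify: 4 ≥ 3? Yes ✓.

CD lower bound = 3, actual |A + B| = 4.


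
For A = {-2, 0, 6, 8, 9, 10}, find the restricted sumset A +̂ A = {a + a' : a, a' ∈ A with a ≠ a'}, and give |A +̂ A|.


Restricted sumset: A +̂ A = {a + a' : a ∈ A, a' ∈ A, a ≠ a'}.
Equivalently, take A + A and drop any sum 2a that is achievable ONLY as a + a for a ∈ A (i.e. sums representable only with equal summands).
Enumerate pairs (a, a') with a < a' (symmetric, so each unordered pair gives one sum; this covers all a ≠ a'):
  -2 + 0 = -2
  -2 + 6 = 4
  -2 + 8 = 6
  -2 + 9 = 7
  -2 + 10 = 8
  0 + 6 = 6
  0 + 8 = 8
  0 + 9 = 9
  0 + 10 = 10
  6 + 8 = 14
  6 + 9 = 15
  6 + 10 = 16
  8 + 9 = 17
  8 + 10 = 18
  9 + 10 = 19
Collected distinct sums: {-2, 4, 6, 7, 8, 9, 10, 14, 15, 16, 17, 18, 19}
|A +̂ A| = 13
(Reference bound: |A +̂ A| ≥ 2|A| - 3 for |A| ≥ 2, with |A| = 6 giving ≥ 9.)

|A +̂ A| = 13


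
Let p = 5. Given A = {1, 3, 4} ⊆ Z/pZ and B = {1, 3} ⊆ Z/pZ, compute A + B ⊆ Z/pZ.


Work in Z/5Z: reduce every sum a + b modulo 5.
Enumerate all 6 pairs:
a = 1: 1+1=2, 1+3=4
a = 3: 3+1=4, 3+3=1
a = 4: 4+1=0, 4+3=2
Distinct residues collected: {0, 1, 2, 4}
|A + B| = 4 (out of 5 total residues).

A + B = {0, 1, 2, 4}


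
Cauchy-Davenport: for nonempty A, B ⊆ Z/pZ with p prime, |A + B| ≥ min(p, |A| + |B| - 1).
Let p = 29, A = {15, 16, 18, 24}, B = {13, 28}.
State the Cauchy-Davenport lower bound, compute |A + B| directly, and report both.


Cauchy-Davenport: |A + B| ≥ min(p, |A| + |B| - 1) for A, B nonempty in Z/pZ.
|A| = 4, |B| = 2, p = 29.
CD lower bound = min(29, 4 + 2 - 1) = min(29, 5) = 5.
Compute A + B mod 29 directly:
a = 15: 15+13=28, 15+28=14
a = 16: 16+13=0, 16+28=15
a = 18: 18+13=2, 18+28=17
a = 24: 24+13=8, 24+28=23
A + B = {0, 2, 8, 14, 15, 17, 23, 28}, so |A + B| = 8.
Verify: 8 ≥ 5? Yes ✓.

CD lower bound = 5, actual |A + B| = 8.


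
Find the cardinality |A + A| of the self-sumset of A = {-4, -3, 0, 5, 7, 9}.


A + A = {a + a' : a, a' ∈ A}; |A| = 6.
General bounds: 2|A| - 1 ≤ |A + A| ≤ |A|(|A|+1)/2, i.e. 11 ≤ |A + A| ≤ 21.
Lower bound 2|A|-1 is attained iff A is an arithmetic progression.
Enumerate sums a + a' for a ≤ a' (symmetric, so this suffices):
a = -4: -4+-4=-8, -4+-3=-7, -4+0=-4, -4+5=1, -4+7=3, -4+9=5
a = -3: -3+-3=-6, -3+0=-3, -3+5=2, -3+7=4, -3+9=6
a = 0: 0+0=0, 0+5=5, 0+7=7, 0+9=9
a = 5: 5+5=10, 5+7=12, 5+9=14
a = 7: 7+7=14, 7+9=16
a = 9: 9+9=18
Distinct sums: {-8, -7, -6, -4, -3, 0, 1, 2, 3, 4, 5, 6, 7, 9, 10, 12, 14, 16, 18}
|A + A| = 19

|A + A| = 19


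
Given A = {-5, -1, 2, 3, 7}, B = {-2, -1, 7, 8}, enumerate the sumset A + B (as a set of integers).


A + B = {a + b : a ∈ A, b ∈ B}.
Enumerate all |A|·|B| = 5·4 = 20 pairs (a, b) and collect distinct sums.
a = -5: -5+-2=-7, -5+-1=-6, -5+7=2, -5+8=3
a = -1: -1+-2=-3, -1+-1=-2, -1+7=6, -1+8=7
a = 2: 2+-2=0, 2+-1=1, 2+7=9, 2+8=10
a = 3: 3+-2=1, 3+-1=2, 3+7=10, 3+8=11
a = 7: 7+-2=5, 7+-1=6, 7+7=14, 7+8=15
Collecting distinct sums: A + B = {-7, -6, -3, -2, 0, 1, 2, 3, 5, 6, 7, 9, 10, 11, 14, 15}
|A + B| = 16

A + B = {-7, -6, -3, -2, 0, 1, 2, 3, 5, 6, 7, 9, 10, 11, 14, 15}


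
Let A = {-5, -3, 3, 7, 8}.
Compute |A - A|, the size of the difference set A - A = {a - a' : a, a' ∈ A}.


A - A = {a - a' : a, a' ∈ A}; |A| = 5.
Bounds: 2|A|-1 ≤ |A - A| ≤ |A|² - |A| + 1, i.e. 9 ≤ |A - A| ≤ 21.
Note: 0 ∈ A - A always (from a - a). The set is symmetric: if d ∈ A - A then -d ∈ A - A.
Enumerate nonzero differences d = a - a' with a > a' (then include -d):
Positive differences: {1, 2, 4, 5, 6, 8, 10, 11, 12, 13}
Full difference set: {0} ∪ (positive diffs) ∪ (negative diffs).
|A - A| = 1 + 2·10 = 21 (matches direct enumeration: 21).

|A - A| = 21


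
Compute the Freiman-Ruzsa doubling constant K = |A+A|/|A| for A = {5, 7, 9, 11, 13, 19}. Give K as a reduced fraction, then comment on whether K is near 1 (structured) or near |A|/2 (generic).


|A| = 6.
Compute A + A by enumerating all 36 pairs.
A + A = {10, 12, 14, 16, 18, 20, 22, 24, 26, 28, 30, 32, 38}, so |A + A| = 13.
K = |A + A| / |A| = 13/6 (already in lowest terms) ≈ 2.1667.
Reference: AP of size 6 gives K = 11/6 ≈ 1.8333; a fully generic set of size 6 gives K ≈ 3.5000.

|A| = 6, |A + A| = 13, K = 13/6.


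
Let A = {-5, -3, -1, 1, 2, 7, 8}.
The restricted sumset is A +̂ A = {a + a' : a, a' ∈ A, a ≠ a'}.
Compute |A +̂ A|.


Restricted sumset: A +̂ A = {a + a' : a ∈ A, a' ∈ A, a ≠ a'}.
Equivalently, take A + A and drop any sum 2a that is achievable ONLY as a + a for a ∈ A (i.e. sums representable only with equal summands).
Enumerate pairs (a, a') with a < a' (symmetric, so each unordered pair gives one sum; this covers all a ≠ a'):
  -5 + -3 = -8
  -5 + -1 = -6
  -5 + 1 = -4
  -5 + 2 = -3
  -5 + 7 = 2
  -5 + 8 = 3
  -3 + -1 = -4
  -3 + 1 = -2
  -3 + 2 = -1
  -3 + 7 = 4
  -3 + 8 = 5
  -1 + 1 = 0
  -1 + 2 = 1
  -1 + 7 = 6
  -1 + 8 = 7
  1 + 2 = 3
  1 + 7 = 8
  1 + 8 = 9
  2 + 7 = 9
  2 + 8 = 10
  7 + 8 = 15
Collected distinct sums: {-8, -6, -4, -3, -2, -1, 0, 1, 2, 3, 4, 5, 6, 7, 8, 9, 10, 15}
|A +̂ A| = 18
(Reference bound: |A +̂ A| ≥ 2|A| - 3 for |A| ≥ 2, with |A| = 7 giving ≥ 11.)

|A +̂ A| = 18


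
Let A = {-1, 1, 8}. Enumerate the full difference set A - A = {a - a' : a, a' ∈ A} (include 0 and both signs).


A - A = {a - a' : a, a' ∈ A}.
Compute a - a' for each ordered pair (a, a'):
a = -1: -1--1=0, -1-1=-2, -1-8=-9
a = 1: 1--1=2, 1-1=0, 1-8=-7
a = 8: 8--1=9, 8-1=7, 8-8=0
Collecting distinct values (and noting 0 appears from a-a):
A - A = {-9, -7, -2, 0, 2, 7, 9}
|A - A| = 7

A - A = {-9, -7, -2, 0, 2, 7, 9}


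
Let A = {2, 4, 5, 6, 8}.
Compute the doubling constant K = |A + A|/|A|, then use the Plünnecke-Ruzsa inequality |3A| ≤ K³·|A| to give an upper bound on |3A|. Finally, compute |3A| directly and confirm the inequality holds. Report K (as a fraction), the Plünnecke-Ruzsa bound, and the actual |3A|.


|A| = 5.
Step 1: Compute A + A by enumerating all 25 pairs.
A + A = {4, 6, 7, 8, 9, 10, 11, 12, 13, 14, 16}, so |A + A| = 11.
Step 2: Doubling constant K = |A + A|/|A| = 11/5 = 11/5 ≈ 2.2000.
Step 3: Plünnecke-Ruzsa gives |3A| ≤ K³·|A| = (2.2000)³ · 5 ≈ 53.2400.
Step 4: Compute 3A = A + A + A directly by enumerating all triples (a,b,c) ∈ A³; |3A| = 17.
Step 5: Check 17 ≤ 53.2400? Yes ✓.

K = 11/5, Plünnecke-Ruzsa bound K³|A| ≈ 53.2400, |3A| = 17, inequality holds.


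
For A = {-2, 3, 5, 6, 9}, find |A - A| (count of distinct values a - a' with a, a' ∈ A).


A - A = {a - a' : a, a' ∈ A}; |A| = 5.
Bounds: 2|A|-1 ≤ |A - A| ≤ |A|² - |A| + 1, i.e. 9 ≤ |A - A| ≤ 21.
Note: 0 ∈ A - A always (from a - a). The set is symmetric: if d ∈ A - A then -d ∈ A - A.
Enumerate nonzero differences d = a - a' with a > a' (then include -d):
Positive differences: {1, 2, 3, 4, 5, 6, 7, 8, 11}
Full difference set: {0} ∪ (positive diffs) ∪ (negative diffs).
|A - A| = 1 + 2·9 = 19 (matches direct enumeration: 19).

|A - A| = 19


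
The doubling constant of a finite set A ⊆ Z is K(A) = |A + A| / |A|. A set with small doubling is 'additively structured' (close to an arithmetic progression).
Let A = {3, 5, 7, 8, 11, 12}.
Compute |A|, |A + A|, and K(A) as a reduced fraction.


|A| = 6.
Compute A + A by enumerating all 36 pairs.
A + A = {6, 8, 10, 11, 12, 13, 14, 15, 16, 17, 18, 19, 20, 22, 23, 24}, so |A + A| = 16.
K = |A + A| / |A| = 16/6 = 8/3 ≈ 2.6667.
Reference: AP of size 6 gives K = 11/6 ≈ 1.8333; a fully generic set of size 6 gives K ≈ 3.5000.

|A| = 6, |A + A| = 16, K = 16/6 = 8/3.


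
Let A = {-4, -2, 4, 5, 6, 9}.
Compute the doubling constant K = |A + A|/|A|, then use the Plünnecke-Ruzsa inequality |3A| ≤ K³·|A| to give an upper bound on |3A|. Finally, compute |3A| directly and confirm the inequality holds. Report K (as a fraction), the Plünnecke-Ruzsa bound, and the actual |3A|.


|A| = 6.
Step 1: Compute A + A by enumerating all 36 pairs.
A + A = {-8, -6, -4, 0, 1, 2, 3, 4, 5, 7, 8, 9, 10, 11, 12, 13, 14, 15, 18}, so |A + A| = 19.
Step 2: Doubling constant K = |A + A|/|A| = 19/6 = 19/6 ≈ 3.1667.
Step 3: Plünnecke-Ruzsa gives |3A| ≤ K³·|A| = (3.1667)³ · 6 ≈ 190.5278.
Step 4: Compute 3A = A + A + A directly by enumerating all triples (a,b,c) ∈ A³; |3A| = 34.
Step 5: Check 34 ≤ 190.5278? Yes ✓.

K = 19/6, Plünnecke-Ruzsa bound K³|A| ≈ 190.5278, |3A| = 34, inequality holds.


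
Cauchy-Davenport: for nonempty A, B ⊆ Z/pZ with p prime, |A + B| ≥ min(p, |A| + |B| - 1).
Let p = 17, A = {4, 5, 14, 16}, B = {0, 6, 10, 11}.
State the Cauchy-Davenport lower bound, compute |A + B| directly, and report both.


Cauchy-Davenport: |A + B| ≥ min(p, |A| + |B| - 1) for A, B nonempty in Z/pZ.
|A| = 4, |B| = 4, p = 17.
CD lower bound = min(17, 4 + 4 - 1) = min(17, 7) = 7.
Compute A + B mod 17 directly:
a = 4: 4+0=4, 4+6=10, 4+10=14, 4+11=15
a = 5: 5+0=5, 5+6=11, 5+10=15, 5+11=16
a = 14: 14+0=14, 14+6=3, 14+10=7, 14+11=8
a = 16: 16+0=16, 16+6=5, 16+10=9, 16+11=10
A + B = {3, 4, 5, 7, 8, 9, 10, 11, 14, 15, 16}, so |A + B| = 11.
Verify: 11 ≥ 7? Yes ✓.

CD lower bound = 7, actual |A + B| = 11.


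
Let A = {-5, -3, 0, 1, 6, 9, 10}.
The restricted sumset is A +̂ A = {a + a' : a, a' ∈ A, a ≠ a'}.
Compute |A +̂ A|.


Restricted sumset: A +̂ A = {a + a' : a ∈ A, a' ∈ A, a ≠ a'}.
Equivalently, take A + A and drop any sum 2a that is achievable ONLY as a + a for a ∈ A (i.e. sums representable only with equal summands).
Enumerate pairs (a, a') with a < a' (symmetric, so each unordered pair gives one sum; this covers all a ≠ a'):
  -5 + -3 = -8
  -5 + 0 = -5
  -5 + 1 = -4
  -5 + 6 = 1
  -5 + 9 = 4
  -5 + 10 = 5
  -3 + 0 = -3
  -3 + 1 = -2
  -3 + 6 = 3
  -3 + 9 = 6
  -3 + 10 = 7
  0 + 1 = 1
  0 + 6 = 6
  0 + 9 = 9
  0 + 10 = 10
  1 + 6 = 7
  1 + 9 = 10
  1 + 10 = 11
  6 + 9 = 15
  6 + 10 = 16
  9 + 10 = 19
Collected distinct sums: {-8, -5, -4, -3, -2, 1, 3, 4, 5, 6, 7, 9, 10, 11, 15, 16, 19}
|A +̂ A| = 17
(Reference bound: |A +̂ A| ≥ 2|A| - 3 for |A| ≥ 2, with |A| = 7 giving ≥ 11.)

|A +̂ A| = 17


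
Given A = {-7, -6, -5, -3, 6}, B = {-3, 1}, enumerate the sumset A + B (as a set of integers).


A + B = {a + b : a ∈ A, b ∈ B}.
Enumerate all |A|·|B| = 5·2 = 10 pairs (a, b) and collect distinct sums.
a = -7: -7+-3=-10, -7+1=-6
a = -6: -6+-3=-9, -6+1=-5
a = -5: -5+-3=-8, -5+1=-4
a = -3: -3+-3=-6, -3+1=-2
a = 6: 6+-3=3, 6+1=7
Collecting distinct sums: A + B = {-10, -9, -8, -6, -5, -4, -2, 3, 7}
|A + B| = 9

A + B = {-10, -9, -8, -6, -5, -4, -2, 3, 7}


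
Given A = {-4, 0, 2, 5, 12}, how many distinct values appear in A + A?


A + A = {a + a' : a, a' ∈ A}; |A| = 5.
General bounds: 2|A| - 1 ≤ |A + A| ≤ |A|(|A|+1)/2, i.e. 9 ≤ |A + A| ≤ 15.
Lower bound 2|A|-1 is attained iff A is an arithmetic progression.
Enumerate sums a + a' for a ≤ a' (symmetric, so this suffices):
a = -4: -4+-4=-8, -4+0=-4, -4+2=-2, -4+5=1, -4+12=8
a = 0: 0+0=0, 0+2=2, 0+5=5, 0+12=12
a = 2: 2+2=4, 2+5=7, 2+12=14
a = 5: 5+5=10, 5+12=17
a = 12: 12+12=24
Distinct sums: {-8, -4, -2, 0, 1, 2, 4, 5, 7, 8, 10, 12, 14, 17, 24}
|A + A| = 15

|A + A| = 15


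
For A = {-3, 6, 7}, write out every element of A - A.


A - A = {a - a' : a, a' ∈ A}.
Compute a - a' for each ordered pair (a, a'):
a = -3: -3--3=0, -3-6=-9, -3-7=-10
a = 6: 6--3=9, 6-6=0, 6-7=-1
a = 7: 7--3=10, 7-6=1, 7-7=0
Collecting distinct values (and noting 0 appears from a-a):
A - A = {-10, -9, -1, 0, 1, 9, 10}
|A - A| = 7

A - A = {-10, -9, -1, 0, 1, 9, 10}


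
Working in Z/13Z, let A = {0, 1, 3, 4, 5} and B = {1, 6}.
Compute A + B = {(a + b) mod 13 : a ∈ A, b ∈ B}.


Work in Z/13Z: reduce every sum a + b modulo 13.
Enumerate all 10 pairs:
a = 0: 0+1=1, 0+6=6
a = 1: 1+1=2, 1+6=7
a = 3: 3+1=4, 3+6=9
a = 4: 4+1=5, 4+6=10
a = 5: 5+1=6, 5+6=11
Distinct residues collected: {1, 2, 4, 5, 6, 7, 9, 10, 11}
|A + B| = 9 (out of 13 total residues).

A + B = {1, 2, 4, 5, 6, 7, 9, 10, 11}


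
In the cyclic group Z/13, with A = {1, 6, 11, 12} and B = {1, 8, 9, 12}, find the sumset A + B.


Work in Z/13Z: reduce every sum a + b modulo 13.
Enumerate all 16 pairs:
a = 1: 1+1=2, 1+8=9, 1+9=10, 1+12=0
a = 6: 6+1=7, 6+8=1, 6+9=2, 6+12=5
a = 11: 11+1=12, 11+8=6, 11+9=7, 11+12=10
a = 12: 12+1=0, 12+8=7, 12+9=8, 12+12=11
Distinct residues collected: {0, 1, 2, 5, 6, 7, 8, 9, 10, 11, 12}
|A + B| = 11 (out of 13 total residues).

A + B = {0, 1, 2, 5, 6, 7, 8, 9, 10, 11, 12}


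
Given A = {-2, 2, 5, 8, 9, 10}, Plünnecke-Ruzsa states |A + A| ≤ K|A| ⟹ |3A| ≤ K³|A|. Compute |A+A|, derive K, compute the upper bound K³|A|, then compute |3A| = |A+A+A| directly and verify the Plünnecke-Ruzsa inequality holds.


|A| = 6.
Step 1: Compute A + A by enumerating all 36 pairs.
A + A = {-4, 0, 3, 4, 6, 7, 8, 10, 11, 12, 13, 14, 15, 16, 17, 18, 19, 20}, so |A + A| = 18.
Step 2: Doubling constant K = |A + A|/|A| = 18/6 = 18/6 ≈ 3.0000.
Step 3: Plünnecke-Ruzsa gives |3A| ≤ K³·|A| = (3.0000)³ · 6 ≈ 162.0000.
Step 4: Compute 3A = A + A + A directly by enumerating all triples (a,b,c) ∈ A³; |3A| = 30.
Step 5: Check 30 ≤ 162.0000? Yes ✓.

K = 18/6, Plünnecke-Ruzsa bound K³|A| ≈ 162.0000, |3A| = 30, inequality holds.


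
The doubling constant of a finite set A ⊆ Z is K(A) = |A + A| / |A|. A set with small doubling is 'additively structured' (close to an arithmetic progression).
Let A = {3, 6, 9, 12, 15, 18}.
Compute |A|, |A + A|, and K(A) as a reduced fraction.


|A| = 6.
Compute A + A by enumerating all 36 pairs.
A + A = {6, 9, 12, 15, 18, 21, 24, 27, 30, 33, 36}, so |A + A| = 11.
K = |A + A| / |A| = 11/6 (already in lowest terms) ≈ 1.8333.
Reference: AP of size 6 gives K = 11/6 ≈ 1.8333; a fully generic set of size 6 gives K ≈ 3.5000.

|A| = 6, |A + A| = 11, K = 11/6.


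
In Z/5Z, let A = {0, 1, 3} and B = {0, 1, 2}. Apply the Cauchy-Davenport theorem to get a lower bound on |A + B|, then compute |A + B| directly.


Cauchy-Davenport: |A + B| ≥ min(p, |A| + |B| - 1) for A, B nonempty in Z/pZ.
|A| = 3, |B| = 3, p = 5.
CD lower bound = min(5, 3 + 3 - 1) = min(5, 5) = 5.
Compute A + B mod 5 directly:
a = 0: 0+0=0, 0+1=1, 0+2=2
a = 1: 1+0=1, 1+1=2, 1+2=3
a = 3: 3+0=3, 3+1=4, 3+2=0
A + B = {0, 1, 2, 3, 4}, so |A + B| = 5.
Verify: 5 ≥ 5? Yes ✓.

CD lower bound = 5, actual |A + B| = 5.


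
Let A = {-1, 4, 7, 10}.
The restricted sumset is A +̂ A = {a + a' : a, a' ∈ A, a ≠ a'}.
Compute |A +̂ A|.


Restricted sumset: A +̂ A = {a + a' : a ∈ A, a' ∈ A, a ≠ a'}.
Equivalently, take A + A and drop any sum 2a that is achievable ONLY as a + a for a ∈ A (i.e. sums representable only with equal summands).
Enumerate pairs (a, a') with a < a' (symmetric, so each unordered pair gives one sum; this covers all a ≠ a'):
  -1 + 4 = 3
  -1 + 7 = 6
  -1 + 10 = 9
  4 + 7 = 11
  4 + 10 = 14
  7 + 10 = 17
Collected distinct sums: {3, 6, 9, 11, 14, 17}
|A +̂ A| = 6
(Reference bound: |A +̂ A| ≥ 2|A| - 3 for |A| ≥ 2, with |A| = 4 giving ≥ 5.)

|A +̂ A| = 6


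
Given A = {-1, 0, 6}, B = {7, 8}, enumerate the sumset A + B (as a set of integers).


A + B = {a + b : a ∈ A, b ∈ B}.
Enumerate all |A|·|B| = 3·2 = 6 pairs (a, b) and collect distinct sums.
a = -1: -1+7=6, -1+8=7
a = 0: 0+7=7, 0+8=8
a = 6: 6+7=13, 6+8=14
Collecting distinct sums: A + B = {6, 7, 8, 13, 14}
|A + B| = 5

A + B = {6, 7, 8, 13, 14}


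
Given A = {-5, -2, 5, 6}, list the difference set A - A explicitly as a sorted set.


A - A = {a - a' : a, a' ∈ A}.
Compute a - a' for each ordered pair (a, a'):
a = -5: -5--5=0, -5--2=-3, -5-5=-10, -5-6=-11
a = -2: -2--5=3, -2--2=0, -2-5=-7, -2-6=-8
a = 5: 5--5=10, 5--2=7, 5-5=0, 5-6=-1
a = 6: 6--5=11, 6--2=8, 6-5=1, 6-6=0
Collecting distinct values (and noting 0 appears from a-a):
A - A = {-11, -10, -8, -7, -3, -1, 0, 1, 3, 7, 8, 10, 11}
|A - A| = 13

A - A = {-11, -10, -8, -7, -3, -1, 0, 1, 3, 7, 8, 10, 11}


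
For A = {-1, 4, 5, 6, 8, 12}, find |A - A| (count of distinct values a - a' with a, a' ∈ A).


A - A = {a - a' : a, a' ∈ A}; |A| = 6.
Bounds: 2|A|-1 ≤ |A - A| ≤ |A|² - |A| + 1, i.e. 11 ≤ |A - A| ≤ 31.
Note: 0 ∈ A - A always (from a - a). The set is symmetric: if d ∈ A - A then -d ∈ A - A.
Enumerate nonzero differences d = a - a' with a > a' (then include -d):
Positive differences: {1, 2, 3, 4, 5, 6, 7, 8, 9, 13}
Full difference set: {0} ∪ (positive diffs) ∪ (negative diffs).
|A - A| = 1 + 2·10 = 21 (matches direct enumeration: 21).

|A - A| = 21


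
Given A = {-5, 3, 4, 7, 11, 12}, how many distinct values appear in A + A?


A + A = {a + a' : a, a' ∈ A}; |A| = 6.
General bounds: 2|A| - 1 ≤ |A + A| ≤ |A|(|A|+1)/2, i.e. 11 ≤ |A + A| ≤ 21.
Lower bound 2|A|-1 is attained iff A is an arithmetic progression.
Enumerate sums a + a' for a ≤ a' (symmetric, so this suffices):
a = -5: -5+-5=-10, -5+3=-2, -5+4=-1, -5+7=2, -5+11=6, -5+12=7
a = 3: 3+3=6, 3+4=7, 3+7=10, 3+11=14, 3+12=15
a = 4: 4+4=8, 4+7=11, 4+11=15, 4+12=16
a = 7: 7+7=14, 7+11=18, 7+12=19
a = 11: 11+11=22, 11+12=23
a = 12: 12+12=24
Distinct sums: {-10, -2, -1, 2, 6, 7, 8, 10, 11, 14, 15, 16, 18, 19, 22, 23, 24}
|A + A| = 17

|A + A| = 17


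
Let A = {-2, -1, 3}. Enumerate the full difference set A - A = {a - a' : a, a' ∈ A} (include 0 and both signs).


A - A = {a - a' : a, a' ∈ A}.
Compute a - a' for each ordered pair (a, a'):
a = -2: -2--2=0, -2--1=-1, -2-3=-5
a = -1: -1--2=1, -1--1=0, -1-3=-4
a = 3: 3--2=5, 3--1=4, 3-3=0
Collecting distinct values (and noting 0 appears from a-a):
A - A = {-5, -4, -1, 0, 1, 4, 5}
|A - A| = 7

A - A = {-5, -4, -1, 0, 1, 4, 5}


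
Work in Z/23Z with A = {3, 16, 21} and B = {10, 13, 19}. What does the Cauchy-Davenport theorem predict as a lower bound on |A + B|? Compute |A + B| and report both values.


Cauchy-Davenport: |A + B| ≥ min(p, |A| + |B| - 1) for A, B nonempty in Z/pZ.
|A| = 3, |B| = 3, p = 23.
CD lower bound = min(23, 3 + 3 - 1) = min(23, 5) = 5.
Compute A + B mod 23 directly:
a = 3: 3+10=13, 3+13=16, 3+19=22
a = 16: 16+10=3, 16+13=6, 16+19=12
a = 21: 21+10=8, 21+13=11, 21+19=17
A + B = {3, 6, 8, 11, 12, 13, 16, 17, 22}, so |A + B| = 9.
Verify: 9 ≥ 5? Yes ✓.

CD lower bound = 5, actual |A + B| = 9.


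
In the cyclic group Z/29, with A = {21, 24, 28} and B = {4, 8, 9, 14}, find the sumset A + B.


Work in Z/29Z: reduce every sum a + b modulo 29.
Enumerate all 12 pairs:
a = 21: 21+4=25, 21+8=0, 21+9=1, 21+14=6
a = 24: 24+4=28, 24+8=3, 24+9=4, 24+14=9
a = 28: 28+4=3, 28+8=7, 28+9=8, 28+14=13
Distinct residues collected: {0, 1, 3, 4, 6, 7, 8, 9, 13, 25, 28}
|A + B| = 11 (out of 29 total residues).

A + B = {0, 1, 3, 4, 6, 7, 8, 9, 13, 25, 28}


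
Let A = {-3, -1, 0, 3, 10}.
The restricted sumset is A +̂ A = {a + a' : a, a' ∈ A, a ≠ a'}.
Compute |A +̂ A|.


Restricted sumset: A +̂ A = {a + a' : a ∈ A, a' ∈ A, a ≠ a'}.
Equivalently, take A + A and drop any sum 2a that is achievable ONLY as a + a for a ∈ A (i.e. sums representable only with equal summands).
Enumerate pairs (a, a') with a < a' (symmetric, so each unordered pair gives one sum; this covers all a ≠ a'):
  -3 + -1 = -4
  -3 + 0 = -3
  -3 + 3 = 0
  -3 + 10 = 7
  -1 + 0 = -1
  -1 + 3 = 2
  -1 + 10 = 9
  0 + 3 = 3
  0 + 10 = 10
  3 + 10 = 13
Collected distinct sums: {-4, -3, -1, 0, 2, 3, 7, 9, 10, 13}
|A +̂ A| = 10
(Reference bound: |A +̂ A| ≥ 2|A| - 3 for |A| ≥ 2, with |A| = 5 giving ≥ 7.)

|A +̂ A| = 10


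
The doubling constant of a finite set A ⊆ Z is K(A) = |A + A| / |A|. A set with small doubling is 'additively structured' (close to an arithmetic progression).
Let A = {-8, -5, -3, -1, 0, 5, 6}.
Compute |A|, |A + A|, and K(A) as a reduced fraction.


|A| = 7.
Compute A + A by enumerating all 49 pairs.
A + A = {-16, -13, -11, -10, -9, -8, -6, -5, -4, -3, -2, -1, 0, 1, 2, 3, 4, 5, 6, 10, 11, 12}, so |A + A| = 22.
K = |A + A| / |A| = 22/7 (already in lowest terms) ≈ 3.1429.
Reference: AP of size 7 gives K = 13/7 ≈ 1.8571; a fully generic set of size 7 gives K ≈ 4.0000.

|A| = 7, |A + A| = 22, K = 22/7.


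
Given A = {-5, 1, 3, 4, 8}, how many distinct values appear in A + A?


A + A = {a + a' : a, a' ∈ A}; |A| = 5.
General bounds: 2|A| - 1 ≤ |A + A| ≤ |A|(|A|+1)/2, i.e. 9 ≤ |A + A| ≤ 15.
Lower bound 2|A|-1 is attained iff A is an arithmetic progression.
Enumerate sums a + a' for a ≤ a' (symmetric, so this suffices):
a = -5: -5+-5=-10, -5+1=-4, -5+3=-2, -5+4=-1, -5+8=3
a = 1: 1+1=2, 1+3=4, 1+4=5, 1+8=9
a = 3: 3+3=6, 3+4=7, 3+8=11
a = 4: 4+4=8, 4+8=12
a = 8: 8+8=16
Distinct sums: {-10, -4, -2, -1, 2, 3, 4, 5, 6, 7, 8, 9, 11, 12, 16}
|A + A| = 15

|A + A| = 15


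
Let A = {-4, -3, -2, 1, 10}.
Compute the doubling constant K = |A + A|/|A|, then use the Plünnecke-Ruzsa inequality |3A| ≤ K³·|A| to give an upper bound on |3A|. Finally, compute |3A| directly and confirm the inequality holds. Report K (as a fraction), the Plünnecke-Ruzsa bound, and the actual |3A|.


|A| = 5.
Step 1: Compute A + A by enumerating all 25 pairs.
A + A = {-8, -7, -6, -5, -4, -3, -2, -1, 2, 6, 7, 8, 11, 20}, so |A + A| = 14.
Step 2: Doubling constant K = |A + A|/|A| = 14/5 = 14/5 ≈ 2.8000.
Step 3: Plünnecke-Ruzsa gives |3A| ≤ K³·|A| = (2.8000)³ · 5 ≈ 109.7600.
Step 4: Compute 3A = A + A + A directly by enumerating all triples (a,b,c) ∈ A³; |3A| = 27.
Step 5: Check 27 ≤ 109.7600? Yes ✓.

K = 14/5, Plünnecke-Ruzsa bound K³|A| ≈ 109.7600, |3A| = 27, inequality holds.


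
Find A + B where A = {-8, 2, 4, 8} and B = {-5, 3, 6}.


A + B = {a + b : a ∈ A, b ∈ B}.
Enumerate all |A|·|B| = 4·3 = 12 pairs (a, b) and collect distinct sums.
a = -8: -8+-5=-13, -8+3=-5, -8+6=-2
a = 2: 2+-5=-3, 2+3=5, 2+6=8
a = 4: 4+-5=-1, 4+3=7, 4+6=10
a = 8: 8+-5=3, 8+3=11, 8+6=14
Collecting distinct sums: A + B = {-13, -5, -3, -2, -1, 3, 5, 7, 8, 10, 11, 14}
|A + B| = 12

A + B = {-13, -5, -3, -2, -1, 3, 5, 7, 8, 10, 11, 14}


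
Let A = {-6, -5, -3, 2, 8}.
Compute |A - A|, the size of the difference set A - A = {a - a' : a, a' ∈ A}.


A - A = {a - a' : a, a' ∈ A}; |A| = 5.
Bounds: 2|A|-1 ≤ |A - A| ≤ |A|² - |A| + 1, i.e. 9 ≤ |A - A| ≤ 21.
Note: 0 ∈ A - A always (from a - a). The set is symmetric: if d ∈ A - A then -d ∈ A - A.
Enumerate nonzero differences d = a - a' with a > a' (then include -d):
Positive differences: {1, 2, 3, 5, 6, 7, 8, 11, 13, 14}
Full difference set: {0} ∪ (positive diffs) ∪ (negative diffs).
|A - A| = 1 + 2·10 = 21 (matches direct enumeration: 21).

|A - A| = 21


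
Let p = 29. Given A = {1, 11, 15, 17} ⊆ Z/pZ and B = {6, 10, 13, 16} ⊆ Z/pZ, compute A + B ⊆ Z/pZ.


Work in Z/29Z: reduce every sum a + b modulo 29.
Enumerate all 16 pairs:
a = 1: 1+6=7, 1+10=11, 1+13=14, 1+16=17
a = 11: 11+6=17, 11+10=21, 11+13=24, 11+16=27
a = 15: 15+6=21, 15+10=25, 15+13=28, 15+16=2
a = 17: 17+6=23, 17+10=27, 17+13=1, 17+16=4
Distinct residues collected: {1, 2, 4, 7, 11, 14, 17, 21, 23, 24, 25, 27, 28}
|A + B| = 13 (out of 29 total residues).

A + B = {1, 2, 4, 7, 11, 14, 17, 21, 23, 24, 25, 27, 28}


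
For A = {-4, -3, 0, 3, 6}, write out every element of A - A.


A - A = {a - a' : a, a' ∈ A}.
Compute a - a' for each ordered pair (a, a'):
a = -4: -4--4=0, -4--3=-1, -4-0=-4, -4-3=-7, -4-6=-10
a = -3: -3--4=1, -3--3=0, -3-0=-3, -3-3=-6, -3-6=-9
a = 0: 0--4=4, 0--3=3, 0-0=0, 0-3=-3, 0-6=-6
a = 3: 3--4=7, 3--3=6, 3-0=3, 3-3=0, 3-6=-3
a = 6: 6--4=10, 6--3=9, 6-0=6, 6-3=3, 6-6=0
Collecting distinct values (and noting 0 appears from a-a):
A - A = {-10, -9, -7, -6, -4, -3, -1, 0, 1, 3, 4, 6, 7, 9, 10}
|A - A| = 15

A - A = {-10, -9, -7, -6, -4, -3, -1, 0, 1, 3, 4, 6, 7, 9, 10}


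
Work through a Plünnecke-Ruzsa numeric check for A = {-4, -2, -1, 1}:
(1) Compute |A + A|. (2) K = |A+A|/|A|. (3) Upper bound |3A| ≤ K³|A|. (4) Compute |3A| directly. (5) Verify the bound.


|A| = 4.
Step 1: Compute A + A by enumerating all 16 pairs.
A + A = {-8, -6, -5, -4, -3, -2, -1, 0, 2}, so |A + A| = 9.
Step 2: Doubling constant K = |A + A|/|A| = 9/4 = 9/4 ≈ 2.2500.
Step 3: Plünnecke-Ruzsa gives |3A| ≤ K³·|A| = (2.2500)³ · 4 ≈ 45.5625.
Step 4: Compute 3A = A + A + A directly by enumerating all triples (a,b,c) ∈ A³; |3A| = 14.
Step 5: Check 14 ≤ 45.5625? Yes ✓.

K = 9/4, Plünnecke-Ruzsa bound K³|A| ≈ 45.5625, |3A| = 14, inequality holds.


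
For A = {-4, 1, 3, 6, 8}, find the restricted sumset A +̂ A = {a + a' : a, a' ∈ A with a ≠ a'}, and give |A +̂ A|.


Restricted sumset: A +̂ A = {a + a' : a ∈ A, a' ∈ A, a ≠ a'}.
Equivalently, take A + A and drop any sum 2a that is achievable ONLY as a + a for a ∈ A (i.e. sums representable only with equal summands).
Enumerate pairs (a, a') with a < a' (symmetric, so each unordered pair gives one sum; this covers all a ≠ a'):
  -4 + 1 = -3
  -4 + 3 = -1
  -4 + 6 = 2
  -4 + 8 = 4
  1 + 3 = 4
  1 + 6 = 7
  1 + 8 = 9
  3 + 6 = 9
  3 + 8 = 11
  6 + 8 = 14
Collected distinct sums: {-3, -1, 2, 4, 7, 9, 11, 14}
|A +̂ A| = 8
(Reference bound: |A +̂ A| ≥ 2|A| - 3 for |A| ≥ 2, with |A| = 5 giving ≥ 7.)

|A +̂ A| = 8


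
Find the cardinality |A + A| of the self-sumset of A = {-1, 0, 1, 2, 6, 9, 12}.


A + A = {a + a' : a, a' ∈ A}; |A| = 7.
General bounds: 2|A| - 1 ≤ |A + A| ≤ |A|(|A|+1)/2, i.e. 13 ≤ |A + A| ≤ 28.
Lower bound 2|A|-1 is attained iff A is an arithmetic progression.
Enumerate sums a + a' for a ≤ a' (symmetric, so this suffices):
a = -1: -1+-1=-2, -1+0=-1, -1+1=0, -1+2=1, -1+6=5, -1+9=8, -1+12=11
a = 0: 0+0=0, 0+1=1, 0+2=2, 0+6=6, 0+9=9, 0+12=12
a = 1: 1+1=2, 1+2=3, 1+6=7, 1+9=10, 1+12=13
a = 2: 2+2=4, 2+6=8, 2+9=11, 2+12=14
a = 6: 6+6=12, 6+9=15, 6+12=18
a = 9: 9+9=18, 9+12=21
a = 12: 12+12=24
Distinct sums: {-2, -1, 0, 1, 2, 3, 4, 5, 6, 7, 8, 9, 10, 11, 12, 13, 14, 15, 18, 21, 24}
|A + A| = 21

|A + A| = 21


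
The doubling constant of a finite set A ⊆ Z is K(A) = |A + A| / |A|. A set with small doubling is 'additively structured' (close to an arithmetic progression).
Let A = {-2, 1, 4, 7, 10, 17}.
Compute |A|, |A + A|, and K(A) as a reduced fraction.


|A| = 6.
Compute A + A by enumerating all 36 pairs.
A + A = {-4, -1, 2, 5, 8, 11, 14, 15, 17, 18, 20, 21, 24, 27, 34}, so |A + A| = 15.
K = |A + A| / |A| = 15/6 = 5/2 ≈ 2.5000.
Reference: AP of size 6 gives K = 11/6 ≈ 1.8333; a fully generic set of size 6 gives K ≈ 3.5000.

|A| = 6, |A + A| = 15, K = 15/6 = 5/2.


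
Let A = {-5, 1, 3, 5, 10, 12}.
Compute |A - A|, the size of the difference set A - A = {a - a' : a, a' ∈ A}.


A - A = {a - a' : a, a' ∈ A}; |A| = 6.
Bounds: 2|A|-1 ≤ |A - A| ≤ |A|² - |A| + 1, i.e. 11 ≤ |A - A| ≤ 31.
Note: 0 ∈ A - A always (from a - a). The set is symmetric: if d ∈ A - A then -d ∈ A - A.
Enumerate nonzero differences d = a - a' with a > a' (then include -d):
Positive differences: {2, 4, 5, 6, 7, 8, 9, 10, 11, 15, 17}
Full difference set: {0} ∪ (positive diffs) ∪ (negative diffs).
|A - A| = 1 + 2·11 = 23 (matches direct enumeration: 23).

|A - A| = 23


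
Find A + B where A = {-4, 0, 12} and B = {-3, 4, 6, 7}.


A + B = {a + b : a ∈ A, b ∈ B}.
Enumerate all |A|·|B| = 3·4 = 12 pairs (a, b) and collect distinct sums.
a = -4: -4+-3=-7, -4+4=0, -4+6=2, -4+7=3
a = 0: 0+-3=-3, 0+4=4, 0+6=6, 0+7=7
a = 12: 12+-3=9, 12+4=16, 12+6=18, 12+7=19
Collecting distinct sums: A + B = {-7, -3, 0, 2, 3, 4, 6, 7, 9, 16, 18, 19}
|A + B| = 12

A + B = {-7, -3, 0, 2, 3, 4, 6, 7, 9, 16, 18, 19}


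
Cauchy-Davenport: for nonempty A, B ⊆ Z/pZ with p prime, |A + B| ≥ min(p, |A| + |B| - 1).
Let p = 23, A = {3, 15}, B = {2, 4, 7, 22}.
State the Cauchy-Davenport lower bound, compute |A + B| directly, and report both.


Cauchy-Davenport: |A + B| ≥ min(p, |A| + |B| - 1) for A, B nonempty in Z/pZ.
|A| = 2, |B| = 4, p = 23.
CD lower bound = min(23, 2 + 4 - 1) = min(23, 5) = 5.
Compute A + B mod 23 directly:
a = 3: 3+2=5, 3+4=7, 3+7=10, 3+22=2
a = 15: 15+2=17, 15+4=19, 15+7=22, 15+22=14
A + B = {2, 5, 7, 10, 14, 17, 19, 22}, so |A + B| = 8.
Verify: 8 ≥ 5? Yes ✓.

CD lower bound = 5, actual |A + B| = 8.


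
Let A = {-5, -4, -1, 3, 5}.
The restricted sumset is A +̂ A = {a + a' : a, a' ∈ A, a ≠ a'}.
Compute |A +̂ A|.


Restricted sumset: A +̂ A = {a + a' : a ∈ A, a' ∈ A, a ≠ a'}.
Equivalently, take A + A and drop any sum 2a that is achievable ONLY as a + a for a ∈ A (i.e. sums representable only with equal summands).
Enumerate pairs (a, a') with a < a' (symmetric, so each unordered pair gives one sum; this covers all a ≠ a'):
  -5 + -4 = -9
  -5 + -1 = -6
  -5 + 3 = -2
  -5 + 5 = 0
  -4 + -1 = -5
  -4 + 3 = -1
  -4 + 5 = 1
  -1 + 3 = 2
  -1 + 5 = 4
  3 + 5 = 8
Collected distinct sums: {-9, -6, -5, -2, -1, 0, 1, 2, 4, 8}
|A +̂ A| = 10
(Reference bound: |A +̂ A| ≥ 2|A| - 3 for |A| ≥ 2, with |A| = 5 giving ≥ 7.)

|A +̂ A| = 10


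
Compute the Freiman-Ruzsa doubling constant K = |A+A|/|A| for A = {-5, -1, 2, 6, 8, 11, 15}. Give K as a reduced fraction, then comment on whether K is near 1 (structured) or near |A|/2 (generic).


|A| = 7.
Compute A + A by enumerating all 49 pairs.
A + A = {-10, -6, -3, -2, 1, 3, 4, 5, 6, 7, 8, 10, 12, 13, 14, 16, 17, 19, 21, 22, 23, 26, 30}, so |A + A| = 23.
K = |A + A| / |A| = 23/7 (already in lowest terms) ≈ 3.2857.
Reference: AP of size 7 gives K = 13/7 ≈ 1.8571; a fully generic set of size 7 gives K ≈ 4.0000.

|A| = 7, |A + A| = 23, K = 23/7.


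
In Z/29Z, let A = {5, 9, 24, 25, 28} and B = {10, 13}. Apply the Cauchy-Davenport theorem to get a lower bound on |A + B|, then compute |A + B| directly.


Cauchy-Davenport: |A + B| ≥ min(p, |A| + |B| - 1) for A, B nonempty in Z/pZ.
|A| = 5, |B| = 2, p = 29.
CD lower bound = min(29, 5 + 2 - 1) = min(29, 6) = 6.
Compute A + B mod 29 directly:
a = 5: 5+10=15, 5+13=18
a = 9: 9+10=19, 9+13=22
a = 24: 24+10=5, 24+13=8
a = 25: 25+10=6, 25+13=9
a = 28: 28+10=9, 28+13=12
A + B = {5, 6, 8, 9, 12, 15, 18, 19, 22}, so |A + B| = 9.
Verify: 9 ≥ 6? Yes ✓.

CD lower bound = 6, actual |A + B| = 9.


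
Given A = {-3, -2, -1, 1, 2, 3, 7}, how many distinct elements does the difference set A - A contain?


A - A = {a - a' : a, a' ∈ A}; |A| = 7.
Bounds: 2|A|-1 ≤ |A - A| ≤ |A|² - |A| + 1, i.e. 13 ≤ |A - A| ≤ 43.
Note: 0 ∈ A - A always (from a - a). The set is symmetric: if d ∈ A - A then -d ∈ A - A.
Enumerate nonzero differences d = a - a' with a > a' (then include -d):
Positive differences: {1, 2, 3, 4, 5, 6, 8, 9, 10}
Full difference set: {0} ∪ (positive diffs) ∪ (negative diffs).
|A - A| = 1 + 2·9 = 19 (matches direct enumeration: 19).

|A - A| = 19


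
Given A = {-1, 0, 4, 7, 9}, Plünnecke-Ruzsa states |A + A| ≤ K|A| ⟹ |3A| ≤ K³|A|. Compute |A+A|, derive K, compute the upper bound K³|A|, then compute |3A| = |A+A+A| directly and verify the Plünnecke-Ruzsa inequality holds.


|A| = 5.
Step 1: Compute A + A by enumerating all 25 pairs.
A + A = {-2, -1, 0, 3, 4, 6, 7, 8, 9, 11, 13, 14, 16, 18}, so |A + A| = 14.
Step 2: Doubling constant K = |A + A|/|A| = 14/5 = 14/5 ≈ 2.8000.
Step 3: Plünnecke-Ruzsa gives |3A| ≤ K³·|A| = (2.8000)³ · 5 ≈ 109.7600.
Step 4: Compute 3A = A + A + A directly by enumerating all triples (a,b,c) ∈ A³; |3A| = 27.
Step 5: Check 27 ≤ 109.7600? Yes ✓.

K = 14/5, Plünnecke-Ruzsa bound K³|A| ≈ 109.7600, |3A| = 27, inequality holds.


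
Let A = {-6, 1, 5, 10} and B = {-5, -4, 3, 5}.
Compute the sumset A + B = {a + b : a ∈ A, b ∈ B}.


A + B = {a + b : a ∈ A, b ∈ B}.
Enumerate all |A|·|B| = 4·4 = 16 pairs (a, b) and collect distinct sums.
a = -6: -6+-5=-11, -6+-4=-10, -6+3=-3, -6+5=-1
a = 1: 1+-5=-4, 1+-4=-3, 1+3=4, 1+5=6
a = 5: 5+-5=0, 5+-4=1, 5+3=8, 5+5=10
a = 10: 10+-5=5, 10+-4=6, 10+3=13, 10+5=15
Collecting distinct sums: A + B = {-11, -10, -4, -3, -1, 0, 1, 4, 5, 6, 8, 10, 13, 15}
|A + B| = 14

A + B = {-11, -10, -4, -3, -1, 0, 1, 4, 5, 6, 8, 10, 13, 15}


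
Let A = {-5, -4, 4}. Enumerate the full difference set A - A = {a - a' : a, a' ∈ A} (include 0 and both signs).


A - A = {a - a' : a, a' ∈ A}.
Compute a - a' for each ordered pair (a, a'):
a = -5: -5--5=0, -5--4=-1, -5-4=-9
a = -4: -4--5=1, -4--4=0, -4-4=-8
a = 4: 4--5=9, 4--4=8, 4-4=0
Collecting distinct values (and noting 0 appears from a-a):
A - A = {-9, -8, -1, 0, 1, 8, 9}
|A - A| = 7

A - A = {-9, -8, -1, 0, 1, 8, 9}


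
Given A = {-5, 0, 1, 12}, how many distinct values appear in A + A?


A + A = {a + a' : a, a' ∈ A}; |A| = 4.
General bounds: 2|A| - 1 ≤ |A + A| ≤ |A|(|A|+1)/2, i.e. 7 ≤ |A + A| ≤ 10.
Lower bound 2|A|-1 is attained iff A is an arithmetic progression.
Enumerate sums a + a' for a ≤ a' (symmetric, so this suffices):
a = -5: -5+-5=-10, -5+0=-5, -5+1=-4, -5+12=7
a = 0: 0+0=0, 0+1=1, 0+12=12
a = 1: 1+1=2, 1+12=13
a = 12: 12+12=24
Distinct sums: {-10, -5, -4, 0, 1, 2, 7, 12, 13, 24}
|A + A| = 10

|A + A| = 10


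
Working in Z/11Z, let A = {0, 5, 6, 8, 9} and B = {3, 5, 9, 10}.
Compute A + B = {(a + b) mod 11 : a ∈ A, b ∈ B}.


Work in Z/11Z: reduce every sum a + b modulo 11.
Enumerate all 20 pairs:
a = 0: 0+3=3, 0+5=5, 0+9=9, 0+10=10
a = 5: 5+3=8, 5+5=10, 5+9=3, 5+10=4
a = 6: 6+3=9, 6+5=0, 6+9=4, 6+10=5
a = 8: 8+3=0, 8+5=2, 8+9=6, 8+10=7
a = 9: 9+3=1, 9+5=3, 9+9=7, 9+10=8
Distinct residues collected: {0, 1, 2, 3, 4, 5, 6, 7, 8, 9, 10}
|A + B| = 11 (out of 11 total residues).

A + B = {0, 1, 2, 3, 4, 5, 6, 7, 8, 9, 10}
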